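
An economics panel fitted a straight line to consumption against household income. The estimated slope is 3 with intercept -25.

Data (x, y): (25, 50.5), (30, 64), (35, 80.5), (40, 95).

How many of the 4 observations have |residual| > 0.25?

3

x=25: ŷ = -25 + 3·25 = 50; e = 50.5 − 50 = 0.5
x=30: ŷ = -25 + 3·30 = 65; e = 64 − 65 = -1
x=35: ŷ = -25 + 3·35 = 80; e = 80.5 − 80 = 0.5
x=40: ŷ = -25 + 3·40 = 95; e = 95 − 95 = 0
|e| > 0.25: x=25 (|e|=0.5), x=30 (|e|=1), x=35 (|e|=0.5) → 3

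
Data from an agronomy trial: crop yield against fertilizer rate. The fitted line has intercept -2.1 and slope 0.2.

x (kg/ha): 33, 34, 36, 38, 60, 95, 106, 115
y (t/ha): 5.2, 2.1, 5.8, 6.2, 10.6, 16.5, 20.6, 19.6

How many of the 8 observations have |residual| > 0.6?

7

x=33: ŷ = -2.1 + 0.2·33 = 4.5; e = 5.2 − 4.5 = 0.7
x=34: ŷ = -2.1 + 0.2·34 = 4.7; e = 2.1 − 4.7 = -2.6
x=36: ŷ = -2.1 + 0.2·36 = 5.1; e = 5.8 − 5.1 = 0.7
x=38: ŷ = -2.1 + 0.2·38 = 5.5; e = 6.2 − 5.5 = 0.7
x=60: ŷ = -2.1 + 0.2·60 = 9.9; e = 10.6 − 9.9 = 0.7
x=95: ŷ = -2.1 + 0.2·95 = 16.9; e = 16.5 − 16.9 = -0.4
x=106: ŷ = -2.1 + 0.2·106 = 19.1; e = 20.6 − 19.1 = 1.5
x=115: ŷ = -2.1 + 0.2·115 = 20.9; e = 19.6 − 20.9 = -1.3
|e| > 0.6: x=33 (|e|=0.7), x=34 (|e|=2.6), x=36 (|e|=0.7), x=38 (|e|=0.7), x=60 (|e|=0.7), x=106 (|e|=1.5), x=115 (|e|=1.3) → 7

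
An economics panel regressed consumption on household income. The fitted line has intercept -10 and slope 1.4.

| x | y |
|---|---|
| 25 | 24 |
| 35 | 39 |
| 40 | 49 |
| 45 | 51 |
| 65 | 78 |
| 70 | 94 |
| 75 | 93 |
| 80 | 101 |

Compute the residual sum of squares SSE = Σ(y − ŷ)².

x=25: ŷ = -10 + 1.4·25 = 25; r = 24 − 25 = -1
x=35: ŷ = -10 + 1.4·35 = 39; r = 39 − 39 = 0
x=40: ŷ = -10 + 1.4·40 = 46; r = 49 − 46 = 3
x=45: ŷ = -10 + 1.4·45 = 53; r = 51 − 53 = -2
x=65: ŷ = -10 + 1.4·65 = 81; r = 78 − 81 = -3
x=70: ŷ = -10 + 1.4·70 = 88; r = 94 − 88 = 6
x=75: ŷ = -10 + 1.4·75 = 95; r = 93 − 95 = -2
x=80: ŷ = -10 + 1.4·80 = 102; r = 101 − 102 = -1
SSE = 1 + 0 + 9 + 4 + 9 + 36 + 4 + 1 = 64

SSE = 64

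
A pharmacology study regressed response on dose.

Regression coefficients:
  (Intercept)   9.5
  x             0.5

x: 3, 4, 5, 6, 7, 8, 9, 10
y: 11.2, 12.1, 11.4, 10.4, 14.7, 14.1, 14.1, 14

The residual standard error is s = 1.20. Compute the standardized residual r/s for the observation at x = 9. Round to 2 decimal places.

ŷ = 9.5 + 0.5·9 = 14
r = 14.1 − 14 = 0.1
r/s = 0.1 / 1.20 = 0.08

0.08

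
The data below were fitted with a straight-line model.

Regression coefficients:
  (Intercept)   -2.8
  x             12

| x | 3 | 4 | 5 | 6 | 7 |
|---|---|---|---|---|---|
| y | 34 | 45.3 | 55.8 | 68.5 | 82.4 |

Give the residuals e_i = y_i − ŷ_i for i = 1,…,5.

0.8, 0.1, -1.4, -0.7, 1.2

x=3: ŷ = -2.8 + 12·3 = 33.2; e = 34 − 33.2 = 0.8
x=4: ŷ = -2.8 + 12·4 = 45.2; e = 45.3 − 45.2 = 0.1
x=5: ŷ = -2.8 + 12·5 = 57.2; e = 55.8 − 57.2 = -1.4
x=6: ŷ = -2.8 + 12·6 = 69.2; e = 68.5 − 69.2 = -0.7
x=7: ŷ = -2.8 + 12·7 = 81.2; e = 82.4 − 81.2 = 1.2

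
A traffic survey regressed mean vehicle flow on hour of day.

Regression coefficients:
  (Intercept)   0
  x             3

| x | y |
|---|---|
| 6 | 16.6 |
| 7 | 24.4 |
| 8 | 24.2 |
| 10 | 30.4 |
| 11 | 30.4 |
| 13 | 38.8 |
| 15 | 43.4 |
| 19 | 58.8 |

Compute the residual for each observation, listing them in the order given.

-1.4, 3.4, 0.2, 0.4, -2.6, -0.2, -1.6, 1.8

x=6: ŷ = 3·6 = 18; e = 16.6 − 18 = -1.4
x=7: ŷ = 3·7 = 21; e = 24.4 − 21 = 3.4
x=8: ŷ = 3·8 = 24; e = 24.2 − 24 = 0.2
x=10: ŷ = 3·10 = 30; e = 30.4 − 30 = 0.4
x=11: ŷ = 3·11 = 33; e = 30.4 − 33 = -2.6
x=13: ŷ = 3·13 = 39; e = 38.8 − 39 = -0.2
x=15: ŷ = 3·15 = 45; e = 43.4 − 45 = -1.6
x=19: ŷ = 3·19 = 57; e = 58.8 − 57 = 1.8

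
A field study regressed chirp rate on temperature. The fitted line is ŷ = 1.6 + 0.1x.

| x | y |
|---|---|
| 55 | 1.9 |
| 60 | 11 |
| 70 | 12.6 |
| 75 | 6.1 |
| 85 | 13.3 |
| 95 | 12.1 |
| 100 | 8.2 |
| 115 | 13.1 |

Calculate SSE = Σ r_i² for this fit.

SSE = 86.4

x=55: ŷ = 1.6 + 0.1·55 = 7.1; r = 1.9 − 7.1 = -5.2
x=60: ŷ = 1.6 + 0.1·60 = 7.6; r = 11 − 7.6 = 3.4
x=70: ŷ = 1.6 + 0.1·70 = 8.6; r = 12.6 − 8.6 = 4
x=75: ŷ = 1.6 + 0.1·75 = 9.1; r = 6.1 − 9.1 = -3
x=85: ŷ = 1.6 + 0.1·85 = 10.1; r = 13.3 − 10.1 = 3.2
x=95: ŷ = 1.6 + 0.1·95 = 11.1; r = 12.1 − 11.1 = 1
x=100: ŷ = 1.6 + 0.1·100 = 11.6; r = 8.2 − 11.6 = -3.4
x=115: ŷ = 1.6 + 0.1·115 = 13.1; r = 13.1 − 13.1 = 0
SSE = 27.04 + 11.56 + 16 + 9 + 10.24 + 1 + 11.56 + 0 = 86.4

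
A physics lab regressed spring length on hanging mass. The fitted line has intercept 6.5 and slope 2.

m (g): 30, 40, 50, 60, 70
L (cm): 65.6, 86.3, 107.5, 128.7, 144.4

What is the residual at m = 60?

L̂ = 6.5 + 2·60 = 126.5
e = 128.7 − 126.5 = 2.2

e = 2.2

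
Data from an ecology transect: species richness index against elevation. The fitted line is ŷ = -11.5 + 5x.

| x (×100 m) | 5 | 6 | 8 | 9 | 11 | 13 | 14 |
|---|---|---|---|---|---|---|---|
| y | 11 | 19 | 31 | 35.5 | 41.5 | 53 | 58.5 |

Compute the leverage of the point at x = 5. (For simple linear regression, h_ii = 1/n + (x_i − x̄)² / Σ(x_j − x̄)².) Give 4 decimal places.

x̄ = (5 + 6 + 8 + 9 + 11 + 13 + 14)/7 = 9.42857
Σ(x − x̄)² = 19.6122 + 11.7551 + 2.04082 + 0.183673 + 2.46939 + 12.7551 + 20.898 = 69.7143
h = 1/7 + (-4.42857)²/69.7143 = 0.142857 + 0.281323 = 0.4242

h = 0.4242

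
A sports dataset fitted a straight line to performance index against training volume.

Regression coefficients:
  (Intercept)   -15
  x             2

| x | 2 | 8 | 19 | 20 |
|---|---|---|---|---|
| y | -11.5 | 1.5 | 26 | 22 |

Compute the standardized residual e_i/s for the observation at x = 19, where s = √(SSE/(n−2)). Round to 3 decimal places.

0.986

x=2: ŷ = -15 + 2·2 = -11; e = -11.5 − (-11) = -0.5
x=8: ŷ = -15 + 2·8 = 1; e = 1.5 − 1 = 0.5
x=19: ŷ = -15 + 2·19 = 23; e = 26 − 23 = 3
x=20: ŷ = -15 + 2·20 = 25; e = 22 − 25 = -3
SSE = 0.25 + 0.25 + 9 + 9 = 18.5
s = √(18.5/2) = 3.04138
e/s = 3 / 3.04138 = 0.986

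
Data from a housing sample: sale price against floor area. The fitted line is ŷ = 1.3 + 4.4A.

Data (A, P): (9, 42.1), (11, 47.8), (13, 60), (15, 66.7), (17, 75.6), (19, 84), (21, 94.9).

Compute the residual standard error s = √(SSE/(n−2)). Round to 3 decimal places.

A=9: ŷ = 1.3 + 4.4·9 = 40.9; e = 42.1 − 40.9 = 1.2
A=11: ŷ = 1.3 + 4.4·11 = 49.7; e = 47.8 − 49.7 = -1.9
A=13: ŷ = 1.3 + 4.4·13 = 58.5; e = 60 − 58.5 = 1.5
A=15: ŷ = 1.3 + 4.4·15 = 67.3; e = 66.7 − 67.3 = -0.6
A=17: ŷ = 1.3 + 4.4·17 = 76.1; e = 75.6 − 76.1 = -0.5
A=19: ŷ = 1.3 + 4.4·19 = 84.9; e = 84 − 84.9 = -0.9
A=21: ŷ = 1.3 + 4.4·21 = 93.7; e = 94.9 − 93.7 = 1.2
SSE = 1.44 + 3.61 + 2.25 + 0.36 + 0.25 + 0.81 + 1.44 = 10.16
s = √(10.16/5) = √2.032 ≈ 1.425

s = 1.425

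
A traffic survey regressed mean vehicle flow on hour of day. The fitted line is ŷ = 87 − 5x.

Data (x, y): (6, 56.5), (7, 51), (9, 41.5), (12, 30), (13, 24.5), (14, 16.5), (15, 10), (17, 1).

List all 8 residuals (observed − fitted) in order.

-0.5, -1, -0.5, 3, 2.5, -0.5, -2, -1

x=6: ŷ = 87 − 5·6 = 57; e = 56.5 − 57 = -0.5
x=7: ŷ = 87 − 5·7 = 52; e = 51 − 52 = -1
x=9: ŷ = 87 − 5·9 = 42; e = 41.5 − 42 = -0.5
x=12: ŷ = 87 − 5·12 = 27; e = 30 − 27 = 3
x=13: ŷ = 87 − 5·13 = 22; e = 24.5 − 22 = 2.5
x=14: ŷ = 87 − 5·14 = 17; e = 16.5 − 17 = -0.5
x=15: ŷ = 87 − 5·15 = 12; e = 10 − 12 = -2
x=17: ŷ = 87 − 5·17 = 2; e = 1 − 2 = -1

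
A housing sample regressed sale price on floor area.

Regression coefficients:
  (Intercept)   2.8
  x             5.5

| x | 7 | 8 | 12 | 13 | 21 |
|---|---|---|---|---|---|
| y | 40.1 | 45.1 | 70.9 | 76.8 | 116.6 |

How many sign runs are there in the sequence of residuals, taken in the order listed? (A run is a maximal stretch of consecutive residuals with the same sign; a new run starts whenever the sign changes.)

x=7: ŷ = 2.8 + 5.5·7 = 41.3; r = 40.1 − 41.3 = -1.2
x=8: ŷ = 2.8 + 5.5·8 = 46.8; r = 45.1 − 46.8 = -1.7
x=12: ŷ = 2.8 + 5.5·12 = 68.8; r = 70.9 − 68.8 = 2.1
x=13: ŷ = 2.8 + 5.5·13 = 74.3; r = 76.8 − 74.3 = 2.5
x=21: ŷ = 2.8 + 5.5·21 = 118.3; r = 116.6 − 118.3 = -1.7
Signs: − − + + −
Runs: −×2, +×2, −×1 → 3

3 runs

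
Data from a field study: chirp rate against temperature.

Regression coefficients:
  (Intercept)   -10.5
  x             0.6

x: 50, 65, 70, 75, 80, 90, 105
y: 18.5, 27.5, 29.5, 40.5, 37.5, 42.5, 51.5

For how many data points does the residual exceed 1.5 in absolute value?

2

x=50: ŷ = -10.5 + 0.6·50 = 19.5; r = 18.5 − 19.5 = -1
x=65: ŷ = -10.5 + 0.6·65 = 28.5; r = 27.5 − 28.5 = -1
x=70: ŷ = -10.5 + 0.6·70 = 31.5; r = 29.5 − 31.5 = -2
x=75: ŷ = -10.5 + 0.6·75 = 34.5; r = 40.5 − 34.5 = 6
x=80: ŷ = -10.5 + 0.6·80 = 37.5; r = 37.5 − 37.5 = 0
x=90: ŷ = -10.5 + 0.6·90 = 43.5; r = 42.5 − 43.5 = -1
x=105: ŷ = -10.5 + 0.6·105 = 52.5; r = 51.5 − 52.5 = -1
|r| > 1.5: x=70 (|r|=2), x=75 (|r|=6) → 2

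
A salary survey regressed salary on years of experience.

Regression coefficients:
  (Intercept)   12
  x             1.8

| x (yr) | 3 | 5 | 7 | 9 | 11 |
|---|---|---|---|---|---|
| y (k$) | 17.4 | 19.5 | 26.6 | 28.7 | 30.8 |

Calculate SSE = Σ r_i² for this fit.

SSE = 7.5

x=3: ŷ = 12 + 1.8·3 = 17.4; r = 17.4 − 17.4 = 0
x=5: ŷ = 12 + 1.8·5 = 21; r = 19.5 − 21 = -1.5
x=7: ŷ = 12 + 1.8·7 = 24.6; r = 26.6 − 24.6 = 2
x=9: ŷ = 12 + 1.8·9 = 28.2; r = 28.7 − 28.2 = 0.5
x=11: ŷ = 12 + 1.8·11 = 31.8; r = 30.8 − 31.8 = -1
SSE = 0 + 2.25 + 4 + 0.25 + 1 = 7.5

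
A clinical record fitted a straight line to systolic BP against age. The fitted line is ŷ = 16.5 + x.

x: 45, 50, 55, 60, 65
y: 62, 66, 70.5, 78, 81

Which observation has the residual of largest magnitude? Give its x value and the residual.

x=45: ŷ = 16.5 + 45 = 61.5; r = 62 − 61.5 = 0.5
x=50: ŷ = 16.5 + 50 = 66.5; r = 66 − 66.5 = -0.5
x=55: ŷ = 16.5 + 55 = 71.5; r = 70.5 − 71.5 = -1
x=60: ŷ = 16.5 + 60 = 76.5; r = 78 − 76.5 = 1.5
x=65: ŷ = 16.5 + 65 = 81.5; r = 81 − 81.5 = -0.5
Largest |r| is 1.5 at x = 60, residual 1.5.

x = 60, r = 1.5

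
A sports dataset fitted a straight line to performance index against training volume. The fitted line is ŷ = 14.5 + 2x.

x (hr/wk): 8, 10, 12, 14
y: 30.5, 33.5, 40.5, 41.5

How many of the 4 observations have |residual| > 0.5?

x=8: ŷ = 14.5 + 2·8 = 30.5; r = 30.5 − 30.5 = 0
x=10: ŷ = 14.5 + 2·10 = 34.5; r = 33.5 − 34.5 = -1
x=12: ŷ = 14.5 + 2·12 = 38.5; r = 40.5 − 38.5 = 2
x=14: ŷ = 14.5 + 2·14 = 42.5; r = 41.5 − 42.5 = -1
|r| > 0.5: x=10 (|r|=1), x=12 (|r|=2), x=14 (|r|=1) → 3

3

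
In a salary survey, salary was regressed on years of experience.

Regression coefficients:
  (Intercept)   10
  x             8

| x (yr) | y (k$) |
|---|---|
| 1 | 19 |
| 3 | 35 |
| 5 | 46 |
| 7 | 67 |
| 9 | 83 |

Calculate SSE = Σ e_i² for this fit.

SSE = 20

x=1: ŷ = 10 + 8·1 = 18; e = 19 − 18 = 1
x=3: ŷ = 10 + 8·3 = 34; e = 35 − 34 = 1
x=5: ŷ = 10 + 8·5 = 50; e = 46 − 50 = -4
x=7: ŷ = 10 + 8·7 = 66; e = 67 − 66 = 1
x=9: ŷ = 10 + 8·9 = 82; e = 83 − 82 = 1
SSE = 1 + 1 + 16 + 1 + 1 = 20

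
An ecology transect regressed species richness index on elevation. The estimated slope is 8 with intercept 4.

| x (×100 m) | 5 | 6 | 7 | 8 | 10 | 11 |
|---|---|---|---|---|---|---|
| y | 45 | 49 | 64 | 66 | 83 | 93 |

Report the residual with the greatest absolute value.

x=5: ŷ = 4 + 8·5 = 44; e = 45 − 44 = 1
x=6: ŷ = 4 + 8·6 = 52; e = 49 − 52 = -3
x=7: ŷ = 4 + 8·7 = 60; e = 64 − 60 = 4
x=8: ŷ = 4 + 8·8 = 68; e = 66 − 68 = -2
x=10: ŷ = 4 + 8·10 = 84; e = 83 − 84 = -1
x=11: ŷ = 4 + 8·11 = 92; e = 93 − 92 = 1
Largest |e| is 4 at x = 7, residual 4.

e = 4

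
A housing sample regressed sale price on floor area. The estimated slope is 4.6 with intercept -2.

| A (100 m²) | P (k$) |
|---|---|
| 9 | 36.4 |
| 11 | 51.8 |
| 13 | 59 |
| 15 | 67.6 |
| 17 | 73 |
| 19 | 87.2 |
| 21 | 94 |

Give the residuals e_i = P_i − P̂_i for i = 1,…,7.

A=9: P̂ = -2 + 4.6·9 = 39.4; e = 36.4 − 39.4 = -3
A=11: P̂ = -2 + 4.6·11 = 48.6; e = 51.8 − 48.6 = 3.2
A=13: P̂ = -2 + 4.6·13 = 57.8; e = 59 − 57.8 = 1.2
A=15: P̂ = -2 + 4.6·15 = 67; e = 67.6 − 67 = 0.6
A=17: P̂ = -2 + 4.6·17 = 76.2; e = 73 − 76.2 = -3.2
A=19: P̂ = -2 + 4.6·19 = 85.4; e = 87.2 − 85.4 = 1.8
A=21: P̂ = -2 + 4.6·21 = 94.6; e = 94 − 94.6 = -0.6

-3, 3.2, 1.2, 0.6, -3.2, 1.8, -0.6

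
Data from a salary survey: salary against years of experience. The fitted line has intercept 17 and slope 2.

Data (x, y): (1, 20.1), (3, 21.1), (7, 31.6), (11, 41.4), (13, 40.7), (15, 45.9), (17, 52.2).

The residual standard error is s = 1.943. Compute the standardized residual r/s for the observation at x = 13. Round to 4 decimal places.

-1.1837

ŷ = 17 + 2·13 = 43
r = 40.7 − 43 = -2.3
r/s = -2.3 / 1.943 = -1.1837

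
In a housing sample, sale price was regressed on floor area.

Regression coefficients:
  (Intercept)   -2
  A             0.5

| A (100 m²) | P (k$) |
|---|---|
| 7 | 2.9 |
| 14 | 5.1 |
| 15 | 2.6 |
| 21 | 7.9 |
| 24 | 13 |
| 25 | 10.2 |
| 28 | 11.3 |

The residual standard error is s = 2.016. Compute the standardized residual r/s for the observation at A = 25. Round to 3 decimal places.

-0.149

ŷ = -2 + 0.5·25 = 10.5
r = 10.2 − 10.5 = -0.3
r/s = -0.3 / 2.016 = -0.149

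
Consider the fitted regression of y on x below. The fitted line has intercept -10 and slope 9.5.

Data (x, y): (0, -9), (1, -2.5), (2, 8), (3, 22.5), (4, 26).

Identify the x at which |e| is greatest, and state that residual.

x=0: ŷ = -10 + 9.5·0 = -10; e = -9 − (-10) = 1
x=1: ŷ = -10 + 9.5·1 = -0.5; e = -2.5 − (-0.5) = -2
x=2: ŷ = -10 + 9.5·2 = 9; e = 8 − 9 = -1
x=3: ŷ = -10 + 9.5·3 = 18.5; e = 22.5 − 18.5 = 4
x=4: ŷ = -10 + 9.5·4 = 28; e = 26 − 28 = -2
Largest |e| is 4 at x = 3, residual 4.

x = 3, e = 4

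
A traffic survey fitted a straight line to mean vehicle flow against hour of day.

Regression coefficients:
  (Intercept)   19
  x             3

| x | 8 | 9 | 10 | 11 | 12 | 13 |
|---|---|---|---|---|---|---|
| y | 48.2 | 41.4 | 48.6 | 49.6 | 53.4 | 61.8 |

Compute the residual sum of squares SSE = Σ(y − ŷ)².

x=8: ŷ = 19 + 3·8 = 43; r = 48.2 − 43 = 5.2
x=9: ŷ = 19 + 3·9 = 46; r = 41.4 − 46 = -4.6
x=10: ŷ = 19 + 3·10 = 49; r = 48.6 − 49 = -0.4
x=11: ŷ = 19 + 3·11 = 52; r = 49.6 − 52 = -2.4
x=12: ŷ = 19 + 3·12 = 55; r = 53.4 − 55 = -1.6
x=13: ŷ = 19 + 3·13 = 58; r = 61.8 − 58 = 3.8
SSE = 27.04 + 21.16 + 0.16 + 5.76 + 2.56 + 14.44 = 71.12

SSE = 71.12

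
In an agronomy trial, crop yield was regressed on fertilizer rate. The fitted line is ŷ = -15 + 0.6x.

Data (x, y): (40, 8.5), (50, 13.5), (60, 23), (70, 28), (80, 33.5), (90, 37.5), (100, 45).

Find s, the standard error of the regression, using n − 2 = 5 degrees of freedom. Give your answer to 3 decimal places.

x=40: ŷ = -15 + 0.6·40 = 9; r = 8.5 − 9 = -0.5
x=50: ŷ = -15 + 0.6·50 = 15; r = 13.5 − 15 = -1.5
x=60: ŷ = -15 + 0.6·60 = 21; r = 23 − 21 = 2
x=70: ŷ = -15 + 0.6·70 = 27; r = 28 − 27 = 1
x=80: ŷ = -15 + 0.6·80 = 33; r = 33.5 − 33 = 0.5
x=90: ŷ = -15 + 0.6·90 = 39; r = 37.5 − 39 = -1.5
x=100: ŷ = -15 + 0.6·100 = 45; r = 45 − 45 = 0
SSE = 0.25 + 2.25 + 4 + 1 + 0.25 + 2.25 + 0 = 10
s = √(10/5) = √2 ≈ 1.414

s = 1.414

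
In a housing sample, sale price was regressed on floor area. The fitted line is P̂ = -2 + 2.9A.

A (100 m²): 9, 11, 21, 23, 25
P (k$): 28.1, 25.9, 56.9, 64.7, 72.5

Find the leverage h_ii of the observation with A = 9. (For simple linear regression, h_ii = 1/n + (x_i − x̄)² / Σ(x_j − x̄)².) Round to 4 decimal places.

h = 0.5639

Ā = (9 + 11 + 21 + 23 + 25)/5 = 17.8
Σ(A − Ā)² = 77.44 + 46.24 + 10.24 + 27.04 + 51.84 = 212.8
h = 1/5 + (-8.8)²/212.8 = 0.2 + 0.36391 = 0.5639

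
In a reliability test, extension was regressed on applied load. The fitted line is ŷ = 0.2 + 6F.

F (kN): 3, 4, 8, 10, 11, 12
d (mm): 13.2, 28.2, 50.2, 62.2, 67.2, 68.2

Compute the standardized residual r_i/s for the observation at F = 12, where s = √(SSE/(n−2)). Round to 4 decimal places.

F=3: ŷ = 0.2 + 6·3 = 18.2; r = 13.2 − 18.2 = -5
F=4: ŷ = 0.2 + 6·4 = 24.2; r = 28.2 − 24.2 = 4
F=8: ŷ = 0.2 + 6·8 = 48.2; r = 50.2 − 48.2 = 2
F=10: ŷ = 0.2 + 6·10 = 60.2; r = 62.2 − 60.2 = 2
F=11: ŷ = 0.2 + 6·11 = 66.2; r = 67.2 − 66.2 = 1
F=12: ŷ = 0.2 + 6·12 = 72.2; r = 68.2 − 72.2 = -4
SSE = 25 + 16 + 4 + 4 + 1 + 16 = 66
s = √(66/4) = 4.06202
r/s = -4 / 4.06202 = -0.9847

-0.9847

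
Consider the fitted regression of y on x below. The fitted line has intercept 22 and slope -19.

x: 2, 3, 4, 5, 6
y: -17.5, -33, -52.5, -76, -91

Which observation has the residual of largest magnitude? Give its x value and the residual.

x=2: ŷ = 22 − 19·2 = -16; e = -17.5 − (-16) = -1.5
x=3: ŷ = 22 − 19·3 = -35; e = -33 − (-35) = 2
x=4: ŷ = 22 − 19·4 = -54; e = -52.5 − (-54) = 1.5
x=5: ŷ = 22 − 19·5 = -73; e = -76 − (-73) = -3
x=6: ŷ = 22 − 19·6 = -92; e = -91 − (-92) = 1
Largest |e| is 3 at x = 5, residual -3.

x = 5, e = -3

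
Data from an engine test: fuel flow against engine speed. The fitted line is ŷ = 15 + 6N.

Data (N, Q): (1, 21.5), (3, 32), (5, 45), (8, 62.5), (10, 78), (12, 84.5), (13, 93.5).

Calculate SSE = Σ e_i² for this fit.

SSE = 17

N=1: ŷ = 15 + 6·1 = 21; e = 21.5 − 21 = 0.5
N=3: ŷ = 15 + 6·3 = 33; e = 32 − 33 = -1
N=5: ŷ = 15 + 6·5 = 45; e = 45 − 45 = 0
N=8: ŷ = 15 + 6·8 = 63; e = 62.5 − 63 = -0.5
N=10: ŷ = 15 + 6·10 = 75; e = 78 − 75 = 3
N=12: ŷ = 15 + 6·12 = 87; e = 84.5 − 87 = -2.5
N=13: ŷ = 15 + 6·13 = 93; e = 93.5 − 93 = 0.5
SSE = 0.25 + 1 + 0 + 0.25 + 9 + 6.25 + 0.25 = 17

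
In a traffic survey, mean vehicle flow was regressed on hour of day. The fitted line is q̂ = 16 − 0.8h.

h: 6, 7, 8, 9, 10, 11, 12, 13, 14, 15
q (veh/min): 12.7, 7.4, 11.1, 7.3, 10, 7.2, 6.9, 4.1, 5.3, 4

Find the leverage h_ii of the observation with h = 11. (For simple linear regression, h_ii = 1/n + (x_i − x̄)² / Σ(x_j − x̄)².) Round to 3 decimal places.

h = 0.103

h̄ = (6 + 7 + 8 + 9 + 10 + 11 + 12 + 13 + 14 + 15)/10 = 10.5
Σ(h − h̄)² = 20.25 + 12.25 + 6.25 + 2.25 + 0.25 + 0.25 + 2.25 + 6.25 + 12.25 + 20.25 = 82.5
h = 1/10 + (0.5)²/82.5 = 0.1 + 0.0030303 = 0.103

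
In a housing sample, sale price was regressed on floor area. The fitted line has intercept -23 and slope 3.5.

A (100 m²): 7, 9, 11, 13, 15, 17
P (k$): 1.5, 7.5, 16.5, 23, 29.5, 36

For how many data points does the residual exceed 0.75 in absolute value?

A=7: P̂ = -23 + 3.5·7 = 1.5; r = 1.5 − 1.5 = 0
A=9: P̂ = -23 + 3.5·9 = 8.5; r = 7.5 − 8.5 = -1
A=11: P̂ = -23 + 3.5·11 = 15.5; r = 16.5 − 15.5 = 1
A=13: P̂ = -23 + 3.5·13 = 22.5; r = 23 − 22.5 = 0.5
A=15: P̂ = -23 + 3.5·15 = 29.5; r = 29.5 − 29.5 = 0
A=17: P̂ = -23 + 3.5·17 = 36.5; r = 36 − 36.5 = -0.5
|r| > 0.75: A=9 (|r|=1), A=11 (|r|=1) → 2

2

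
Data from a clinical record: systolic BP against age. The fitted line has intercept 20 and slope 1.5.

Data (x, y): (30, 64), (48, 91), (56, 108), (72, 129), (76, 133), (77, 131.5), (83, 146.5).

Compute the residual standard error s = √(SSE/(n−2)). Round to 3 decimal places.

x=30: ŷ = 20 + 1.5·30 = 65; r = 64 − 65 = -1
x=48: ŷ = 20 + 1.5·48 = 92; r = 91 − 92 = -1
x=56: ŷ = 20 + 1.5·56 = 104; r = 108 − 104 = 4
x=72: ŷ = 20 + 1.5·72 = 128; r = 129 − 128 = 1
x=76: ŷ = 20 + 1.5·76 = 134; r = 133 − 134 = -1
x=77: ŷ = 20 + 1.5·77 = 135.5; r = 131.5 − 135.5 = -4
x=83: ŷ = 20 + 1.5·83 = 144.5; r = 146.5 − 144.5 = 2
SSE = 1 + 1 + 16 + 1 + 1 + 16 + 4 = 40
s = √(40/5) = √8 ≈ 2.828

s = 2.828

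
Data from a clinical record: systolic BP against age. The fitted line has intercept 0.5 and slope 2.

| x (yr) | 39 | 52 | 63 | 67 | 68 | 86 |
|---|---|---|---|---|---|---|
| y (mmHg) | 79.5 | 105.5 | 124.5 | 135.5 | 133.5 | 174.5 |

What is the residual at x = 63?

ŷ = 0.5 + 2·63 = 126.5
e = 124.5 − 126.5 = -2

e = -2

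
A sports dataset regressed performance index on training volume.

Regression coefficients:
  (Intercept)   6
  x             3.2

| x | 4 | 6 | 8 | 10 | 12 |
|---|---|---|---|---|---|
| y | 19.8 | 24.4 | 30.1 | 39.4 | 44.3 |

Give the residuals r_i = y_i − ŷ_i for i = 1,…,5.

1, -0.8, -1.5, 1.4, -0.1

x=4: ŷ = 6 + 3.2·4 = 18.8; r = 19.8 − 18.8 = 1
x=6: ŷ = 6 + 3.2·6 = 25.2; r = 24.4 − 25.2 = -0.8
x=8: ŷ = 6 + 3.2·8 = 31.6; r = 30.1 − 31.6 = -1.5
x=10: ŷ = 6 + 3.2·10 = 38; r = 39.4 − 38 = 1.4
x=12: ŷ = 6 + 3.2·12 = 44.4; r = 44.3 − 44.4 = -0.1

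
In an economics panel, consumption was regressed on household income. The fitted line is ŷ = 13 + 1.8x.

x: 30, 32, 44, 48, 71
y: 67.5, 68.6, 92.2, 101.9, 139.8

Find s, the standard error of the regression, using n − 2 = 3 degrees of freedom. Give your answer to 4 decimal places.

x=30: ŷ = 13 + 1.8·30 = 67; r = 67.5 − 67 = 0.5
x=32: ŷ = 13 + 1.8·32 = 70.6; r = 68.6 − 70.6 = -2
x=44: ŷ = 13 + 1.8·44 = 92.2; r = 92.2 − 92.2 = 0
x=48: ŷ = 13 + 1.8·48 = 99.4; r = 101.9 − 99.4 = 2.5
x=71: ŷ = 13 + 1.8·71 = 140.8; r = 139.8 − 140.8 = -1
SSE = 0.25 + 4 + 0 + 6.25 + 1 = 11.5
s = √(11.5/3) = √3.83333 ≈ 1.9579

s = 1.9579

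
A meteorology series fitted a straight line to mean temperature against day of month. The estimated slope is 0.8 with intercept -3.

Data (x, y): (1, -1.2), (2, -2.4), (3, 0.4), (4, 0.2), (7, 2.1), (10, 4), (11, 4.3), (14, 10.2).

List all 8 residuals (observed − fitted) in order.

x=1: ŷ = -3 + 0.8·1 = -2.2; r = -1.2 − (-2.2) = 1
x=2: ŷ = -3 + 0.8·2 = -1.4; r = -2.4 − (-1.4) = -1
x=3: ŷ = -3 + 0.8·3 = -0.6; r = 0.4 − (-0.6) = 1
x=4: ŷ = -3 + 0.8·4 = 0.2; r = 0.2 − 0.2 = 0
x=7: ŷ = -3 + 0.8·7 = 2.6; r = 2.1 − 2.6 = -0.5
x=10: ŷ = -3 + 0.8·10 = 5; r = 4 − 5 = -1
x=11: ŷ = -3 + 0.8·11 = 5.8; r = 4.3 − 5.8 = -1.5
x=14: ŷ = -3 + 0.8·14 = 8.2; r = 10.2 − 8.2 = 2

1, -1, 1, 0, -0.5, -1, -1.5, 2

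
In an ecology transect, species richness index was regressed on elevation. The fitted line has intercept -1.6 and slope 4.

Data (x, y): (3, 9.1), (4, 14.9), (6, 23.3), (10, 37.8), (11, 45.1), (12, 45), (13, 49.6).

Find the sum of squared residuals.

SSE = 13

x=3: ŷ = -1.6 + 4·3 = 10.4; r = 9.1 − 10.4 = -1.3
x=4: ŷ = -1.6 + 4·4 = 14.4; r = 14.9 − 14.4 = 0.5
x=6: ŷ = -1.6 + 4·6 = 22.4; r = 23.3 − 22.4 = 0.9
x=10: ŷ = -1.6 + 4·10 = 38.4; r = 37.8 − 38.4 = -0.6
x=11: ŷ = -1.6 + 4·11 = 42.4; r = 45.1 − 42.4 = 2.7
x=12: ŷ = -1.6 + 4·12 = 46.4; r = 45 − 46.4 = -1.4
x=13: ŷ = -1.6 + 4·13 = 50.4; r = 49.6 − 50.4 = -0.8
SSE = 1.69 + 0.25 + 0.81 + 0.36 + 7.29 + 1.96 + 0.64 = 13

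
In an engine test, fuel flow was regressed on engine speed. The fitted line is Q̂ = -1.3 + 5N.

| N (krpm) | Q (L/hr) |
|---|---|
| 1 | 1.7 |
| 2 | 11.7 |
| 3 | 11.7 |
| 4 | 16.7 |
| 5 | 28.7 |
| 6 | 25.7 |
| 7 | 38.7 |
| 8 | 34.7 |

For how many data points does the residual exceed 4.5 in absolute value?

N=1: Q̂ = -1.3 + 5·1 = 3.7; e = 1.7 − 3.7 = -2
N=2: Q̂ = -1.3 + 5·2 = 8.7; e = 11.7 − 8.7 = 3
N=3: Q̂ = -1.3 + 5·3 = 13.7; e = 11.7 − 13.7 = -2
N=4: Q̂ = -1.3 + 5·4 = 18.7; e = 16.7 − 18.7 = -2
N=5: Q̂ = -1.3 + 5·5 = 23.7; e = 28.7 − 23.7 = 5
N=6: Q̂ = -1.3 + 5·6 = 28.7; e = 25.7 − 28.7 = -3
N=7: Q̂ = -1.3 + 5·7 = 33.7; e = 38.7 − 33.7 = 5
N=8: Q̂ = -1.3 + 5·8 = 38.7; e = 34.7 − 38.7 = -4
|e| > 4.5: N=5 (|e|=5), N=7 (|e|=5) → 2

2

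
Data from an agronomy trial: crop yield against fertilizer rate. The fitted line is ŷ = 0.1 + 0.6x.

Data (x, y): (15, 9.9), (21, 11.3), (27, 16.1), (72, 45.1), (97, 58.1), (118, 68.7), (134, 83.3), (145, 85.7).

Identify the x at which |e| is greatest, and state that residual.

x=15: ŷ = 0.1 + 0.6·15 = 9.1; e = 9.9 − 9.1 = 0.8
x=21: ŷ = 0.1 + 0.6·21 = 12.7; e = 11.3 − 12.7 = -1.4
x=27: ŷ = 0.1 + 0.6·27 = 16.3; e = 16.1 − 16.3 = -0.2
x=72: ŷ = 0.1 + 0.6·72 = 43.3; e = 45.1 − 43.3 = 1.8
x=97: ŷ = 0.1 + 0.6·97 = 58.3; e = 58.1 − 58.3 = -0.2
x=118: ŷ = 0.1 + 0.6·118 = 70.9; e = 68.7 − 70.9 = -2.2
x=134: ŷ = 0.1 + 0.6·134 = 80.5; e = 83.3 − 80.5 = 2.8
x=145: ŷ = 0.1 + 0.6·145 = 87.1; e = 85.7 − 87.1 = -1.4
Largest |e| is 2.8 at x = 134, residual 2.8.

x = 134, e = 2.8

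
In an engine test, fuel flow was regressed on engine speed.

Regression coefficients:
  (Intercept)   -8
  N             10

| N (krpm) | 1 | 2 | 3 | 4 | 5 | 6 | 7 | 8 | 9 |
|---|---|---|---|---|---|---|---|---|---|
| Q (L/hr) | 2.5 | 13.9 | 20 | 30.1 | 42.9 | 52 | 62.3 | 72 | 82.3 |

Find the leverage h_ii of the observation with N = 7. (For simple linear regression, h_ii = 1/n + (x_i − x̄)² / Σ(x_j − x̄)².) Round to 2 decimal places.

h = 0.18

N̄ = (1 + 2 + 3 + 4 + 5 + 6 + 7 + 8 + 9)/9 = 5
Σ(N − N̄)² = 16 + 9 + 4 + 1 + 0 + 1 + 4 + 9 + 16 = 60
h = 1/9 + (2)²/60 = 0.111111 + 0.0666667 = 0.18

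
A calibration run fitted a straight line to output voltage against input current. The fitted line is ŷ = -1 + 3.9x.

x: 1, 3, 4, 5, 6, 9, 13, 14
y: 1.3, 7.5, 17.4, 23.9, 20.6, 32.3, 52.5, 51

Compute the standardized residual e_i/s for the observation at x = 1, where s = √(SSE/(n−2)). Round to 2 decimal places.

x=1: ŷ = -1 + 3.9·1 = 2.9; e = 1.3 − 2.9 = -1.6
x=3: ŷ = -1 + 3.9·3 = 10.7; e = 7.5 − 10.7 = -3.2
x=4: ŷ = -1 + 3.9·4 = 14.6; e = 17.4 − 14.6 = 2.8
x=5: ŷ = -1 + 3.9·5 = 18.5; e = 23.9 − 18.5 = 5.4
x=6: ŷ = -1 + 3.9·6 = 22.4; e = 20.6 − 22.4 = -1.8
x=9: ŷ = -1 + 3.9·9 = 34.1; e = 32.3 − 34.1 = -1.8
x=13: ŷ = -1 + 3.9·13 = 49.7; e = 52.5 − 49.7 = 2.8
x=14: ŷ = -1 + 3.9·14 = 53.6; e = 51 − 53.6 = -2.6
SSE = 2.56 + 10.24 + 7.84 + 29.16 + 3.24 + 3.24 + 7.84 + 6.76 = 70.88
s = √(70.88/6) = 3.43705
e/s = -1.6 / 3.43705 = -0.47

-0.47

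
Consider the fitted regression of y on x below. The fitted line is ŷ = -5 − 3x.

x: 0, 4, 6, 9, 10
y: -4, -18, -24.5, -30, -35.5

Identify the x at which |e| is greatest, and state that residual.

x=0: ŷ = -5 − 3·0 = -5; e = -4 − (-5) = 1
x=4: ŷ = -5 − 3·4 = -17; e = -18 − (-17) = -1
x=6: ŷ = -5 − 3·6 = -23; e = -24.5 − (-23) = -1.5
x=9: ŷ = -5 − 3·9 = -32; e = -30 − (-32) = 2
x=10: ŷ = -5 − 3·10 = -35; e = -35.5 − (-35) = -0.5
Largest |e| is 2 at x = 9, residual 2.

x = 9, e = 2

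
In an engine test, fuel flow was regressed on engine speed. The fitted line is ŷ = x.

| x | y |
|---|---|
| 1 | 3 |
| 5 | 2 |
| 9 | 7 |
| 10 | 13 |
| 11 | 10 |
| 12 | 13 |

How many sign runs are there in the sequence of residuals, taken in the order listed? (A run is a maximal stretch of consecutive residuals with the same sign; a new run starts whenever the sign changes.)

5 runs

x=1: ŷ = 1 = 1; r = 3 − 1 = 2
x=5: ŷ = 5 = 5; r = 2 − 5 = -3
x=9: ŷ = 9 = 9; r = 7 − 9 = -2
x=10: ŷ = 10 = 10; r = 13 − 10 = 3
x=11: ŷ = 11 = 11; r = 10 − 11 = -1
x=12: ŷ = 12 = 12; r = 13 − 12 = 1
Signs: + − − + − +
Runs: +×1, −×2, +×1, −×1, +×1 → 5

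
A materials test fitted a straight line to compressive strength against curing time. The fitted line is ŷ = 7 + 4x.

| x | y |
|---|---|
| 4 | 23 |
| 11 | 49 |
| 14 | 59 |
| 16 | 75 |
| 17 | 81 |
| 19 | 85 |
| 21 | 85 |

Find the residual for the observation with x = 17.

r = 6

ŷ = 7 + 4·17 = 75
r = 81 − 75 = 6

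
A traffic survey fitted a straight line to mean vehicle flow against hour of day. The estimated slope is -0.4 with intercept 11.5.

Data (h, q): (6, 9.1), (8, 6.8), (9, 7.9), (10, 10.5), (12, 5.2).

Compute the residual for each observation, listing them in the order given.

0, -1.5, 0, 3, -1.5

h=6: ŷ = 11.5 − 0.4·6 = 9.1; e = 9.1 − 9.1 = 0
h=8: ŷ = 11.5 − 0.4·8 = 8.3; e = 6.8 − 8.3 = -1.5
h=9: ŷ = 11.5 − 0.4·9 = 7.9; e = 7.9 − 7.9 = 0
h=10: ŷ = 11.5 − 0.4·10 = 7.5; e = 10.5 − 7.5 = 3
h=12: ŷ = 11.5 − 0.4·12 = 6.7; e = 5.2 − 6.7 = -1.5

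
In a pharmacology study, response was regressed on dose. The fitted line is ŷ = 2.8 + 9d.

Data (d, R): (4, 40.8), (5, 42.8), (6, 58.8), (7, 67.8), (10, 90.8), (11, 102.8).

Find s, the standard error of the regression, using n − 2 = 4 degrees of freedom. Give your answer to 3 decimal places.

s = 3.240

d=4: ŷ = 2.8 + 9·4 = 38.8; e = 40.8 − 38.8 = 2
d=5: ŷ = 2.8 + 9·5 = 47.8; e = 42.8 − 47.8 = -5
d=6: ŷ = 2.8 + 9·6 = 56.8; e = 58.8 − 56.8 = 2
d=7: ŷ = 2.8 + 9·7 = 65.8; e = 67.8 − 65.8 = 2
d=10: ŷ = 2.8 + 9·10 = 92.8; e = 90.8 − 92.8 = -2
d=11: ŷ = 2.8 + 9·11 = 101.8; e = 102.8 − 101.8 = 1
SSE = 4 + 25 + 4 + 4 + 4 + 1 = 42
s = √(42/4) = √10.5 ≈ 3.240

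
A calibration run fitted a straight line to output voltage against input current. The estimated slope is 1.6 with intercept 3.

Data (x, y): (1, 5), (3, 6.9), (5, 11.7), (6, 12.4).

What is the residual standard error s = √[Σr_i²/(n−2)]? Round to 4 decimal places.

s = 0.8660

x=1: ŷ = 3 + 1.6·1 = 4.6; r = 5 − 4.6 = 0.4
x=3: ŷ = 3 + 1.6·3 = 7.8; r = 6.9 − 7.8 = -0.9
x=5: ŷ = 3 + 1.6·5 = 11; r = 11.7 − 11 = 0.7
x=6: ŷ = 3 + 1.6·6 = 12.6; r = 12.4 − 12.6 = -0.2
SSE = 0.16 + 0.81 + 0.49 + 0.04 = 1.5
s = √(1.5/2) = √0.75 ≈ 0.8660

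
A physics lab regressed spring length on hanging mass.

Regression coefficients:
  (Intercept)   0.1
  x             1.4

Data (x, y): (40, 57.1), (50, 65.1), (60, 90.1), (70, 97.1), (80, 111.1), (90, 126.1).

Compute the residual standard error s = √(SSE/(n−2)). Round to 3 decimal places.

x=40: ŷ = 0.1 + 1.4·40 = 56.1; e = 57.1 − 56.1 = 1
x=50: ŷ = 0.1 + 1.4·50 = 70.1; e = 65.1 − 70.1 = -5
x=60: ŷ = 0.1 + 1.4·60 = 84.1; e = 90.1 − 84.1 = 6
x=70: ŷ = 0.1 + 1.4·70 = 98.1; e = 97.1 − 98.1 = -1
x=80: ŷ = 0.1 + 1.4·80 = 112.1; e = 111.1 − 112.1 = -1
x=90: ŷ = 0.1 + 1.4·90 = 126.1; e = 126.1 − 126.1 = 0
SSE = 1 + 25 + 36 + 1 + 1 + 0 = 64
s = √(64/4) = √16 ≈ 4.000

s = 4.000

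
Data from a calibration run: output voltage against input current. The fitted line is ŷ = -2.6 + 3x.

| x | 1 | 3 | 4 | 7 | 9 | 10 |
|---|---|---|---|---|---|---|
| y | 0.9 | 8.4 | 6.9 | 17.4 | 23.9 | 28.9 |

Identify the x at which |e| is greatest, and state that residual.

x = 4, e = -2.5

x=1: ŷ = -2.6 + 3·1 = 0.4; e = 0.9 − 0.4 = 0.5
x=3: ŷ = -2.6 + 3·3 = 6.4; e = 8.4 − 6.4 = 2
x=4: ŷ = -2.6 + 3·4 = 9.4; e = 6.9 − 9.4 = -2.5
x=7: ŷ = -2.6 + 3·7 = 18.4; e = 17.4 − 18.4 = -1
x=9: ŷ = -2.6 + 3·9 = 24.4; e = 23.9 − 24.4 = -0.5
x=10: ŷ = -2.6 + 3·10 = 27.4; e = 28.9 − 27.4 = 1.5
Largest |e| is 2.5 at x = 4, residual -2.5.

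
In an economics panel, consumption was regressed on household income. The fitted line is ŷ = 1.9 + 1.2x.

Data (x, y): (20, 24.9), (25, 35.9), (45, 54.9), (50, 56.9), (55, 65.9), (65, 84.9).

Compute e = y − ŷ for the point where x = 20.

e = -1

ŷ = 1.9 + 1.2·20 = 25.9
e = 24.9 − 25.9 = -1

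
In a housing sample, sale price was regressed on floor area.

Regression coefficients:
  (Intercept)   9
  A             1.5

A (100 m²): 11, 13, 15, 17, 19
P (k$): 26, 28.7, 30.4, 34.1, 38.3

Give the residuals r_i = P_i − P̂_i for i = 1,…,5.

A=11: P̂ = 9 + 1.5·11 = 25.5; r = 26 − 25.5 = 0.5
A=13: P̂ = 9 + 1.5·13 = 28.5; r = 28.7 − 28.5 = 0.2
A=15: P̂ = 9 + 1.5·15 = 31.5; r = 30.4 − 31.5 = -1.1
A=17: P̂ = 9 + 1.5·17 = 34.5; r = 34.1 − 34.5 = -0.4
A=19: P̂ = 9 + 1.5·19 = 37.5; r = 38.3 − 37.5 = 0.8

0.5, 0.2, -1.1, -0.4, 0.8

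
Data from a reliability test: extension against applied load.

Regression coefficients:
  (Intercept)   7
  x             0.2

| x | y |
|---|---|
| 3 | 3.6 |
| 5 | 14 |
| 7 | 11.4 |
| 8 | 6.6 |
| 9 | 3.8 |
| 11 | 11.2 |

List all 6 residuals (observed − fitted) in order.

x=3: ŷ = 7 + 0.2·3 = 7.6; r = 3.6 − 7.6 = -4
x=5: ŷ = 7 + 0.2·5 = 8; r = 14 − 8 = 6
x=7: ŷ = 7 + 0.2·7 = 8.4; r = 11.4 − 8.4 = 3
x=8: ŷ = 7 + 0.2·8 = 8.6; r = 6.6 − 8.6 = -2
x=9: ŷ = 7 + 0.2·9 = 8.8; r = 3.8 − 8.8 = -5
x=11: ŷ = 7 + 0.2·11 = 9.2; r = 11.2 − 9.2 = 2

-4, 6, 3, -2, -5, 2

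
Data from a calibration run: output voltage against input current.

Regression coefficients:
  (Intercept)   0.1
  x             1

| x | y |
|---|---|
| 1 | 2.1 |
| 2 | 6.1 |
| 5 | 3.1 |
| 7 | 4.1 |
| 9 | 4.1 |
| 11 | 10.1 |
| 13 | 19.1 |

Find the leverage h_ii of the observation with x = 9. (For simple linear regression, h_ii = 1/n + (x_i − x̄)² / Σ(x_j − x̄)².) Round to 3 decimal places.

h = 0.181

x̄ = (1 + 2 + 5 + 7 + 9 + 11 + 13)/7 = 6.85714
Σ(x − x̄)² = 34.3061 + 23.5918 + 3.44898 + 0.0204082 + 4.59184 + 17.1633 + 37.7347 = 120.857
h = 1/7 + (2.14286)²/120.857 = 0.142857 + 0.0379939 = 0.181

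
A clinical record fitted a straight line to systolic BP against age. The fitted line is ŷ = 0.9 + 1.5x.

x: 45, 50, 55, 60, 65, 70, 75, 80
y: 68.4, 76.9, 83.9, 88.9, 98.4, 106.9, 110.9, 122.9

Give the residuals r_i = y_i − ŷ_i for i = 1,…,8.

x=45: ŷ = 0.9 + 1.5·45 = 68.4; r = 68.4 − 68.4 = 0
x=50: ŷ = 0.9 + 1.5·50 = 75.9; r = 76.9 − 75.9 = 1
x=55: ŷ = 0.9 + 1.5·55 = 83.4; r = 83.9 − 83.4 = 0.5
x=60: ŷ = 0.9 + 1.5·60 = 90.9; r = 88.9 − 90.9 = -2
x=65: ŷ = 0.9 + 1.5·65 = 98.4; r = 98.4 − 98.4 = 0
x=70: ŷ = 0.9 + 1.5·70 = 105.9; r = 106.9 − 105.9 = 1
x=75: ŷ = 0.9 + 1.5·75 = 113.4; r = 110.9 − 113.4 = -2.5
x=80: ŷ = 0.9 + 1.5·80 = 120.9; r = 122.9 − 120.9 = 2

0, 1, 0.5, -2, 0, 1, -2.5, 2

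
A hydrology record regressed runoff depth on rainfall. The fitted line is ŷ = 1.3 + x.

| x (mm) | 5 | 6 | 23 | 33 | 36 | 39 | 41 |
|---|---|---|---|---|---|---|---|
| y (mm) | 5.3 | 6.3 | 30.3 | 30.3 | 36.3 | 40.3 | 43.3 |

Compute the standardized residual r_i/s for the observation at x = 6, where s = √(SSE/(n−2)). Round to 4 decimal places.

x=5: ŷ = 1.3 + 5 = 6.3; r = 5.3 − 6.3 = -1
x=6: ŷ = 1.3 + 6 = 7.3; r = 6.3 − 7.3 = -1
x=23: ŷ = 1.3 + 23 = 24.3; r = 30.3 − 24.3 = 6
x=33: ŷ = 1.3 + 33 = 34.3; r = 30.3 − 34.3 = -4
x=36: ŷ = 1.3 + 36 = 37.3; r = 36.3 − 37.3 = -1
x=39: ŷ = 1.3 + 39 = 40.3; r = 40.3 − 40.3 = 0
x=41: ŷ = 1.3 + 41 = 42.3; r = 43.3 − 42.3 = 1
SSE = 1 + 1 + 36 + 16 + 1 + 0 + 1 = 56
s = √(56/5) = 3.34664
r/s = -1 / 3.34664 = -0.2988

-0.2988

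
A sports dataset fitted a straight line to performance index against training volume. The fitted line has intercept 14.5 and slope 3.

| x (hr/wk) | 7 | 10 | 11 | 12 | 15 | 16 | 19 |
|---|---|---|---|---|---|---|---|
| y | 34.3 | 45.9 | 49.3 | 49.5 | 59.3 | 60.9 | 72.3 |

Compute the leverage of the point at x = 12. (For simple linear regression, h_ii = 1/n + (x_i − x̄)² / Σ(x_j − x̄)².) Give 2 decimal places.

x̄ = (7 + 10 + 11 + 12 + 15 + 16 + 19)/7 = 12.8571
Σ(x − x̄)² = 34.3061 + 8.16327 + 3.44898 + 0.734694 + 4.59184 + 9.87755 + 37.7347 = 98.8571
h = 1/7 + (-0.857143)²/98.8571 = 0.142857 + 0.00743187 = 0.15

h = 0.15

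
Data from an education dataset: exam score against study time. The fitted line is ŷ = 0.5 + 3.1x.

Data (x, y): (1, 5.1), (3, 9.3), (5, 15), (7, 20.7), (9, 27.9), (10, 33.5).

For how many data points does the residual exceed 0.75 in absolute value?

4

x=1: ŷ = 0.5 + 3.1·1 = 3.6; r = 5.1 − 3.6 = 1.5
x=3: ŷ = 0.5 + 3.1·3 = 9.8; r = 9.3 − 9.8 = -0.5
x=5: ŷ = 0.5 + 3.1·5 = 16; r = 15 − 16 = -1
x=7: ŷ = 0.5 + 3.1·7 = 22.2; r = 20.7 − 22.2 = -1.5
x=9: ŷ = 0.5 + 3.1·9 = 28.4; r = 27.9 − 28.4 = -0.5
x=10: ŷ = 0.5 + 3.1·10 = 31.5; r = 33.5 − 31.5 = 2
|r| > 0.75: x=1 (|r|=1.5), x=5 (|r|=1), x=7 (|r|=1.5), x=10 (|r|=2) → 4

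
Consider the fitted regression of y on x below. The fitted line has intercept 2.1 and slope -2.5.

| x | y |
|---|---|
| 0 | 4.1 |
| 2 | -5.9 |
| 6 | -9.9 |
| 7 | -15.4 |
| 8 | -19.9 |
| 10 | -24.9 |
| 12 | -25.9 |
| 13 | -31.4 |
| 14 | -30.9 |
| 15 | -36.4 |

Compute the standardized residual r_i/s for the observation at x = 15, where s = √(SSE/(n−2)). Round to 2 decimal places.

x=0: ŷ = 2.1 − 2.5·0 = 2.1; r = 4.1 − 2.1 = 2
x=2: ŷ = 2.1 − 2.5·2 = -2.9; r = -5.9 − (-2.9) = -3
x=6: ŷ = 2.1 − 2.5·6 = -12.9; r = -9.9 − (-12.9) = 3
x=7: ŷ = 2.1 − 2.5·7 = -15.4; r = -15.4 − (-15.4) = 0
x=8: ŷ = 2.1 − 2.5·8 = -17.9; r = -19.9 − (-17.9) = -2
x=10: ŷ = 2.1 − 2.5·10 = -22.9; r = -24.9 − (-22.9) = -2
x=12: ŷ = 2.1 − 2.5·12 = -27.9; r = -25.9 − (-27.9) = 2
x=13: ŷ = 2.1 − 2.5·13 = -30.4; r = -31.4 − (-30.4) = -1
x=14: ŷ = 2.1 − 2.5·14 = -32.9; r = -30.9 − (-32.9) = 2
x=15: ŷ = 2.1 − 2.5·15 = -35.4; r = -36.4 − (-35.4) = -1
SSE = 4 + 9 + 9 + 0 + 4 + 4 + 4 + 1 + 4 + 1 = 40
s = √(40/8) = 2.23607
r/s = -1 / 2.23607 = -0.45

-0.45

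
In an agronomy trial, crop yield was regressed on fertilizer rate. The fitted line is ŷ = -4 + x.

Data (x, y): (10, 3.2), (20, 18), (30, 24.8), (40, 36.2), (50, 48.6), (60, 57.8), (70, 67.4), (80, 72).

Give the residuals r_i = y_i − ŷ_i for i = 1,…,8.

-2.8, 2, -1.2, 0.2, 2.6, 1.8, 1.4, -4

x=10: ŷ = -4 + 10 = 6; r = 3.2 − 6 = -2.8
x=20: ŷ = -4 + 20 = 16; r = 18 − 16 = 2
x=30: ŷ = -4 + 30 = 26; r = 24.8 − 26 = -1.2
x=40: ŷ = -4 + 40 = 36; r = 36.2 − 36 = 0.2
x=50: ŷ = -4 + 50 = 46; r = 48.6 − 46 = 2.6
x=60: ŷ = -4 + 60 = 56; r = 57.8 − 56 = 1.8
x=70: ŷ = -4 + 70 = 66; r = 67.4 − 66 = 1.4
x=80: ŷ = -4 + 80 = 76; r = 72 − 76 = -4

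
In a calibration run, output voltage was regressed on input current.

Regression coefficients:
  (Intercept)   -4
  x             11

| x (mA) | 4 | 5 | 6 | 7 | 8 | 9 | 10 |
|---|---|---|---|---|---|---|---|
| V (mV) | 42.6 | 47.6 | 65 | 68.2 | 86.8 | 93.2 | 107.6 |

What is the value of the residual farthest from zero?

x=4: V̂ = -4 + 11·4 = 40; e = 42.6 − 40 = 2.6
x=5: V̂ = -4 + 11·5 = 51; e = 47.6 − 51 = -3.4
x=6: V̂ = -4 + 11·6 = 62; e = 65 − 62 = 3
x=7: V̂ = -4 + 11·7 = 73; e = 68.2 − 73 = -4.8
x=8: V̂ = -4 + 11·8 = 84; e = 86.8 − 84 = 2.8
x=9: V̂ = -4 + 11·9 = 95; e = 93.2 − 95 = -1.8
x=10: V̂ = -4 + 11·10 = 106; e = 107.6 − 106 = 1.6
Largest |e| is 4.8 at x = 7, residual -4.8.

e = -4.8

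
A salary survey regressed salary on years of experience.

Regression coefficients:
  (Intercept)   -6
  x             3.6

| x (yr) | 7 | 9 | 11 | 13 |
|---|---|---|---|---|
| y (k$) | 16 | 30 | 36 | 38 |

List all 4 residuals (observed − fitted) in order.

x=7: ŷ = -6 + 3.6·7 = 19.2; e = 16 − 19.2 = -3.2
x=9: ŷ = -6 + 3.6·9 = 26.4; e = 30 − 26.4 = 3.6
x=11: ŷ = -6 + 3.6·11 = 33.6; e = 36 − 33.6 = 2.4
x=13: ŷ = -6 + 3.6·13 = 40.8; e = 38 − 40.8 = -2.8

-3.2, 3.6, 2.4, -2.8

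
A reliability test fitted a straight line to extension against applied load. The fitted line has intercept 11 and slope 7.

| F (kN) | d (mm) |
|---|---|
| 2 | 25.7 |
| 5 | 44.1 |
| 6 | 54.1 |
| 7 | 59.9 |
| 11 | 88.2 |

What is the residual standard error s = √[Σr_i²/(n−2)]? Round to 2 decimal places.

F=2: ŷ = 11 + 7·2 = 25; r = 25.7 − 25 = 0.7
F=5: ŷ = 11 + 7·5 = 46; r = 44.1 − 46 = -1.9
F=6: ŷ = 11 + 7·6 = 53; r = 54.1 − 53 = 1.1
F=7: ŷ = 11 + 7·7 = 60; r = 59.9 − 60 = -0.1
F=11: ŷ = 11 + 7·11 = 88; r = 88.2 − 88 = 0.2
SSE = 0.49 + 3.61 + 1.21 + 0.01 + 0.04 = 5.36
s = √(5.36/3) = √1.78667 ≈ 1.34

s = 1.34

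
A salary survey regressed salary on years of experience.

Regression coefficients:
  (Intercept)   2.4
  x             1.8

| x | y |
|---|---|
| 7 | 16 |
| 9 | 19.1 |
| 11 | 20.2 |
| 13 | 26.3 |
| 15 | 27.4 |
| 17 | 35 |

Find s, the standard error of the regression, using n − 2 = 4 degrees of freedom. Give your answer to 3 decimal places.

s = 1.837

x=7: ŷ = 2.4 + 1.8·7 = 15; r = 16 − 15 = 1
x=9: ŷ = 2.4 + 1.8·9 = 18.6; r = 19.1 − 18.6 = 0.5
x=11: ŷ = 2.4 + 1.8·11 = 22.2; r = 20.2 − 22.2 = -2
x=13: ŷ = 2.4 + 1.8·13 = 25.8; r = 26.3 − 25.8 = 0.5
x=15: ŷ = 2.4 + 1.8·15 = 29.4; r = 27.4 − 29.4 = -2
x=17: ŷ = 2.4 + 1.8·17 = 33; r = 35 − 33 = 2
SSE = 1 + 0.25 + 4 + 0.25 + 4 + 4 = 13.5
s = √(13.5/4) = √3.375 ≈ 1.837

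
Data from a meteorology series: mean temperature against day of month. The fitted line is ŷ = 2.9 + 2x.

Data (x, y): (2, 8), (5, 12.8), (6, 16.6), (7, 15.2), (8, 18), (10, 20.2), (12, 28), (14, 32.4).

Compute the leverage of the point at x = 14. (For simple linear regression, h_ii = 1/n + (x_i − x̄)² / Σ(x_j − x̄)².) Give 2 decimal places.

h = 0.46

x̄ = (2 + 5 + 6 + 7 + 8 + 10 + 12 + 14)/8 = 8
Σ(x − x̄)² = 36 + 9 + 4 + 1 + 0 + 4 + 16 + 36 = 106
h = 1/8 + (6)²/106 = 0.125 + 0.339623 = 0.46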